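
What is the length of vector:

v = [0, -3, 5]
5.831

||v||₂ = √((0)² + (-3)² + (5)²) = √34 = 5.831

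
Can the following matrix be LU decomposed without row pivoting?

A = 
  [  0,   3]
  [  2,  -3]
No.
A[1,1] = 0 but A[2,1] = 2 ≠ 0. Any LU with L unit lower triangular has (LU)[1,1] = U[1,1] and (LU)[2,1] = L[2,1]·U[1,1]; matching A forces U[1,1] = 0, which then forces (LU)[2,1] = 0 ≠ 2. A row swap (pivoting) is required.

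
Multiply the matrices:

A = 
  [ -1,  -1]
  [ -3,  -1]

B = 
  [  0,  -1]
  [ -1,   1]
AB = 
  [  1,   0]
  [  1,   2]

A is 2×2 and B is 2×2, so AB is 2×2. Each entry is (row of A)·(column of B):
AB[1,1] = (-1)(0) + (-1)(-1) = 1
AB[1,2] = (-1)(-1) + (-1)(1) = 0
AB[2,1] = (-3)(0) + (-1)(-1) = 1
AB[2,2] = (-3)(-1) + (-1)(1) = 2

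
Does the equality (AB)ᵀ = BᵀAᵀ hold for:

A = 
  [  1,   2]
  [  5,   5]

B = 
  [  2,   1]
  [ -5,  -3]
Yes

(AB)ᵀ = 
  [ -8, -15]
  [ -5, -10]

BᵀAᵀ = 
  [ -8, -15]
  [ -5, -10]

Both sides are equal — this is the standard identity (AB)ᵀ = BᵀAᵀ, which holds for all A, B.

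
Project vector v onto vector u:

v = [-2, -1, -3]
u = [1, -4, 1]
v·u = (-2)(1) + (-1)(-4) + (-3)(1) = -1
u·u = (1)² + (-4)² + (1)² = 18
proj_u(v) = (v·u / u·u) × u = (-1/18) × u

proj_u(v) = [-1/18, 2/9, -1/18]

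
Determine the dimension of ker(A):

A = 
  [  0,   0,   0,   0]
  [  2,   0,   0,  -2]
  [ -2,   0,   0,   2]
nullity(A) = 3

Row reduce:
Swap R1 ↔ R2
R3 → R3 + (1)·R1
REF = 
  [  2,   0,   0,  -2]
  [  0,   0,   0,   0]
  [  0,   0,   0,   0]
Pivot columns: 1 → 1 pivot.
rank(A) = 1, so nullity(A) = 4 - 1 = 3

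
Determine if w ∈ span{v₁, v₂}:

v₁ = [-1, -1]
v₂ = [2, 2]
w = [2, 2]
Yes

Form the augmented matrix and row-reduce:
[v₁|v₂|w] = 
  [ -1,   2,   2]
  [ -1,   2,   2]
R2 → R2 - (1)·R1
REF = 
  [ -1,   2,   2]
  [  0,   0,   0]

No row of the form [0 0 | nonzero], so the system is consistent. Back-substitution gives c₁ = -2, c₂ = 0: w = (-2)·v₁ + (0)·v₂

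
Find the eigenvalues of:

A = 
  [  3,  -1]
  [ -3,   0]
tr(A) = 3, det(A) = -3
Characteristic polynomial: λ² - tr(A)λ + det(A) = λ² - 3λ - 3
λ² - 3λ - 3 = 0  ⇒  λ = (3 ± √((-3)² - 4·(-3)))/2 = (3 ± √(21))/2
  = (3 + √21)/2,  (3 - √21)/2

λ = (3 + √21)/2, (3 - √21)/2  (≈ 3.791, -0.7913)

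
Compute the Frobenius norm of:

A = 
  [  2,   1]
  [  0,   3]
||A||_F = 3.742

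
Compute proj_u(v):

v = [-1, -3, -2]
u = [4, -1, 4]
proj_u(v) = [-12/11, 3/11, -12/11]

v·u = (-1)(4) + (-3)(-1) + (-2)(4) = -9
u·u = (4)² + (-1)² + (4)² = 33
proj_u(v) = (v·u / u·u) × u = (-9/33) × u = (-3/11) × u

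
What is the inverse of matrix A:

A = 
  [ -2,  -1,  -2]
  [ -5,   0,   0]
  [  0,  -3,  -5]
det(A) = (-2)·((0)(-5) - (0)(-3)) - (-1)·((-5)(-5) - (0)(0)) + (-2)·((-5)(-3) - (0)(0))
  = (-2)(0) - (-1)(25) + (-2)(15)
  = -5
det(A) = -5 ≠ 0, so A is invertible.

Cofactors Cᵢⱼ = (-1)ⁱ⁺ʲ·Mᵢⱼ:
C = 
  [  0, -25,  15]
  [  1,  10,  -6]
  [  0,  10,  -5]

adj(A) = Cᵀ:
adj(A) = 
  [  0,   1,   0]
  [-25,  10,  10]
  [ 15,  -6,  -5]

A⁻¹ = (-1/5) · adj(A):
A⁻¹ = 
  [   0, -1/5,    0]
  [   5,   -2,   -2]
  [  -3,  6/5,    1]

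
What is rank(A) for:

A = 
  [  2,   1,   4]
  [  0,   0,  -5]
rank(A) = 2

Row reduce:
(no row operations needed)
REF = 
  [  2,   1,   4]
  [  0,   0,  -5]
Pivot columns: 1, 3 → 2 pivots.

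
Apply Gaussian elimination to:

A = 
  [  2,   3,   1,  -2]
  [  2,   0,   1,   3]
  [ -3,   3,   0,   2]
Row operations:
R2 → R2 - (1)·R1
R3 → R3 + (3/2)·R1
R3 → R3 + (5/2)·R2

Resulting echelon form:
REF = 
  [   2,    3,    1,   -2]
  [   0,   -3,    0,    5]
  [   0,    0,  3/2, 23/2]

Rank = 3 (number of non-zero pivot rows).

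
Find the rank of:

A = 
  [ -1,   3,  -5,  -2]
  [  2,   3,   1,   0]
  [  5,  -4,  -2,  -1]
rank(A) = 3

Row reduce:
R2 → R2 + (2)·R1
R3 → R3 + (5)·R1
R3 → R3 - (11/9)·R2
REF = 
  [   -1,     3,    -5,    -2]
  [    0,     9,    -9,    -4]
  [    0,     0,   -16, -55/9]
Pivot columns: 1, 2, 3 → 3 pivots.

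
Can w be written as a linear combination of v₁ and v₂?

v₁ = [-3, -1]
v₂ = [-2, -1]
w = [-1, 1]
Yes

Form the augmented matrix and row-reduce:
[v₁|v₂|w] = 
  [ -3,  -2,  -1]
  [ -1,  -1,   1]
R2 → R2 - (1/3)·R1
REF = 
  [  -3,   -2,   -1]
  [   0, -1/3,  4/3]

No row of the form [0 0 | nonzero], so the system is consistent. Back-substitution gives c₁ = 3, c₂ = -4: w = (3)·v₁ + (-4)·v₂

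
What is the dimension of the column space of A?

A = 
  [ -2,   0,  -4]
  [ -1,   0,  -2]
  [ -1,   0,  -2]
Row reduce:
R2 → R2 - (1/2)·R1
R3 → R3 - (1/2)·R1
REF = 
  [ -2,   0,  -4]
  [  0,   0,   0]
  [  0,   0,   0]
Pivot columns: 1 → 1 pivot.
dim(Col(A)) = number of pivot columns = 1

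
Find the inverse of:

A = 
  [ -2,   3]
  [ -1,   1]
det(A) = (-2)(1) - (3)(-1) = 1
For a 2×2 matrix, A⁻¹ = (1/det(A)) · [[d, -b], [-c, a]]
    = (1) · [[1, -3], [1, -2]]

A⁻¹ = 
  [  1,  -3]
  [  1,  -2]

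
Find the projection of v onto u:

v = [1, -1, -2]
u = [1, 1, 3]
proj_u(v) = [-6/11, -6/11, -18/11]

v·u = (1)(1) + (-1)(1) + (-2)(3) = -6
u·u = (1)² + (1)² + (3)² = 11
proj_u(v) = (v·u / u·u) × u = (-6/11) × u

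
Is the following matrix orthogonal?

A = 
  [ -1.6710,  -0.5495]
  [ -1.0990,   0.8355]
No

AᵀA = 
  [  4,   0]
  [  0,   1]
≠ I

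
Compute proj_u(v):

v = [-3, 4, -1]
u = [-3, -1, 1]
proj_u(v) = [-12/11, -4/11, 4/11]

v·u = (-3)(-3) + (4)(-1) + (-1)(1) = 4
u·u = (-3)² + (-1)² + (1)² = 11
proj_u(v) = (v·u / u·u) × u = (4/11) × u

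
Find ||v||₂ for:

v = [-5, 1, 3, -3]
6.633

||v||₂ = √((-5)² + (1)² + (3)² + (-3)²) = √44 = 6.633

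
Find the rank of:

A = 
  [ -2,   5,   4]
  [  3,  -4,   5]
rank(A) = 2

Row reduce:
R2 → R2 + (3/2)·R1
REF = 
  [ -2,   5,   4]
  [  0, 7/2,  11]
Pivot columns: 1, 2 → 2 pivots.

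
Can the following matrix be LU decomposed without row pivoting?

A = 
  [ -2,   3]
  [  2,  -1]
Yes.
A[1,1] = -2 ≠ 0, so Gaussian elimination proceeds without a row swap: multiplier ℓ₂₁ = (2)/(-2) = -1, and U[2,2] = -1 - (-1)(3) = 2.
L = 
  [  1,   0]
  [ -1,   1]
U = 
  [ -2,   3]
  [  0,   2]
Check row 2 of LU: [(-1)(-2), (-1)(3) + 2] = [2, -1] = row 2 of A ✓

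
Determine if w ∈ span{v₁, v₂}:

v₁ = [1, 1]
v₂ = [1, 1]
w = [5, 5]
Yes

Form the augmented matrix and row-reduce:
[v₁|v₂|w] = 
  [  1,   1,   5]
  [  1,   1,   5]
R2 → R2 - (1)·R1
REF = 
  [  1,   1,   5]
  [  0,   0,   0]

No row of the form [0 0 | nonzero], so the system is consistent. Back-substitution gives c₁ = 5, c₂ = 0: w = (5)·v₁ + (0)·v₂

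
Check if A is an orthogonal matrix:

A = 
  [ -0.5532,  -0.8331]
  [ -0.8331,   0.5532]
Yes

AᵀA = 
  [  1.0001,   0]
  [  0,   1.0001]
≈ I (equal to I up to the 4-dp rounding of the entries)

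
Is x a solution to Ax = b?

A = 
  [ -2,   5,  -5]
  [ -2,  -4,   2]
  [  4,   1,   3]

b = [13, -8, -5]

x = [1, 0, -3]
Yes

Ax = [13, -8, -5] = b ✓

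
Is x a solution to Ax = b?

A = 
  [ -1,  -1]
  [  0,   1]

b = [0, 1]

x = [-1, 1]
Yes

Ax = [0, 1] = b ✓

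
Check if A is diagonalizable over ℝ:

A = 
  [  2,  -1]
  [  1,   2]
No

tr(A) = 4, det(A) = 5
Characteristic polynomial: λ² - tr(A)λ + det(A) = λ² - 4λ + 5
λ² - 4λ + 5 = 0  ⇒  λ = (4 ± √((-4)² - 4·(5)))/2 = (4 ± √(-4))/2
  = 2 + i,  2 - i
Eigenvalues: 2 + i, 2 - i  (≈ 2 + 1i, 2 - 1i)
Has complex eigenvalues (not diagonalizable over ℝ).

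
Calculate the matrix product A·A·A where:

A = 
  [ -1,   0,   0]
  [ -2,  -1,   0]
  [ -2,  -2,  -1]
A^3 = 
  [ -1,   0,   0]
  [ -6,  -1,   0]
  [-18,  -6,  -1]

A² = A·A:
A²[1,1] = (-1)(-1) + (0)(-2) + (0)(-2) = 1
A²[1,2] = (-1)(0) + (0)(-1) + (0)(-2) = 0
A²[1,3] = (-1)(0) + (0)(0) + (0)(-1) = 0
A²[2,1] = (-2)(-1) + (-1)(-2) + (0)(-2) = 4
A²[2,2] = (-2)(0) + (-1)(-1) + (0)(-2) = 1
A²[2,3] = (-2)(0) + (-1)(0) + (0)(-1) = 0
A²[3,1] = (-2)(-1) + (-2)(-2) + (-1)(-2) = 8
A²[3,2] = (-2)(0) + (-2)(-1) + (-1)(-2) = 4
A²[3,3] = (-2)(0) + (-2)(0) + (-1)(-1) = 1
A² = 
  [  1,   0,   0]
  [  4,   1,   0]
  [  8,   4,   1]

A^3 = A^2·A:
A^3[1,1] = (1)(-1) + (0)(-2) + (0)(-2) = -1
A^3[1,2] = (1)(0) + (0)(-1) + (0)(-2) = 0
A^3[1,3] = (1)(0) + (0)(0) + (0)(-1) = 0
A^3[2,1] = (4)(-1) + (1)(-2) + (0)(-2) = -6
A^3[2,2] = (4)(0) + (1)(-1) + (0)(-2) = -1
A^3[2,3] = (4)(0) + (1)(0) + (0)(-1) = 0
A^3[3,1] = (8)(-1) + (4)(-2) + (1)(-2) = -18
A^3[3,2] = (8)(0) + (4)(-1) + (1)(-2) = -6
A^3[3,3] = (8)(0) + (4)(0) + (1)(-1) = -1
A^3 = 
  [ -1,   0,   0]
  [ -6,  -1,   0]
  [-18,  -6,  -1]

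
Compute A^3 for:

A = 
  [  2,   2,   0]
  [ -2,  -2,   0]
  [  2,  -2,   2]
A² = A·A:
A²[1,1] = (2)(2) + (2)(-2) + (0)(2) = 0
A²[1,2] = (2)(2) + (2)(-2) + (0)(-2) = 0
A²[1,3] = (2)(0) + (2)(0) + (0)(2) = 0
A²[2,1] = (-2)(2) + (-2)(-2) + (0)(2) = 0
A²[2,2] = (-2)(2) + (-2)(-2) + (0)(-2) = 0
A²[2,3] = (-2)(0) + (-2)(0) + (0)(2) = 0
A²[3,1] = (2)(2) + (-2)(-2) + (2)(2) = 12
A²[3,2] = (2)(2) + (-2)(-2) + (2)(-2) = 4
A²[3,3] = (2)(0) + (-2)(0) + (2)(2) = 4
A² = 
  [  0,   0,   0]
  [  0,   0,   0]
  [ 12,   4,   4]

A^3 = A^2·A:
A^3[1,1] = (0)(2) + (0)(-2) + (0)(2) = 0
A^3[1,2] = (0)(2) + (0)(-2) + (0)(-2) = 0
A^3[1,3] = (0)(0) + (0)(0) + (0)(2) = 0
A^3[2,1] = (0)(2) + (0)(-2) + (0)(2) = 0
A^3[2,2] = (0)(2) + (0)(-2) + (0)(-2) = 0
A^3[2,3] = (0)(0) + (0)(0) + (0)(2) = 0
A^3[3,1] = (12)(2) + (4)(-2) + (4)(2) = 24
A^3[3,2] = (12)(2) + (4)(-2) + (4)(-2) = 8
A^3[3,3] = (12)(0) + (4)(0) + (4)(2) = 8
A^3 = 
  [  0,   0,   0]
  [  0,   0,   0]
  [ 24,   8,   8]

Therefore
A^3 = 
  [  0,   0,   0]
  [  0,   0,   0]
  [ 24,   8,   8]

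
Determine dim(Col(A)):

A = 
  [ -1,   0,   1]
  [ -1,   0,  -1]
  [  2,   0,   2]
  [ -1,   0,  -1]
Row reduce:
R2 → R2 - (1)·R1
R3 → R3 + (2)·R1
R4 → R4 - (1)·R1
R3 → R3 + (2)·R2
R4 → R4 - (1)·R2
REF = 
  [ -1,   0,   1]
  [  0,   0,  -2]
  [  0,   0,   0]
  [  0,   0,   0]
Pivot columns: 1, 3 → 2 pivots.
dim(Col(A)) = number of pivot columns = 2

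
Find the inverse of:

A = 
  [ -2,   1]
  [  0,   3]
det(A) = (-2)(3) - (1)(0) = -6
For a 2×2 matrix, A⁻¹ = (1/det(A)) · [[d, -b], [-c, a]]
    = (-1/6) · [[3, -1], [0, -2]]

A⁻¹ = 
  [-1/2,  1/6]
  [   0,  1/3]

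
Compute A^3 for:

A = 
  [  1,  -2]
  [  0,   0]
A^3 = 
  [  1,  -2]
  [  0,   0]

A² = A·A:
A²[1,1] = (1)(1) + (-2)(0) = 1
A²[1,2] = (1)(-2) + (-2)(0) = -2
A²[2,1] = (0)(1) + (0)(0) = 0
A²[2,2] = (0)(-2) + (0)(0) = 0
A² = 
  [  1,  -2]
  [  0,   0]

A^3 = A^2·A:
A^3[1,1] = (1)(1) + (-2)(0) = 1
A^3[1,2] = (1)(-2) + (-2)(0) = -2
A^3[2,1] = (0)(1) + (0)(0) = 0
A^3[2,2] = (0)(-2) + (0)(0) = 0
A^3 = 
  [  1,  -2]
  [  0,   0]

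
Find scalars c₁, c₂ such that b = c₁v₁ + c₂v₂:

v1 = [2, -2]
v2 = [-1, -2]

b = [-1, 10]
c1 = -2, c2 = -3

b = -2·v1 + -3·v2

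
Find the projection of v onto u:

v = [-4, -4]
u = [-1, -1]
proj_u(v) = [-4, -4]

v·u = (-4)(-1) + (-4)(-1) = 8
u·u = (-1)² + (-1)² = 2
proj_u(v) = (v·u / u·u) × u = (8/2) × u = (4) × u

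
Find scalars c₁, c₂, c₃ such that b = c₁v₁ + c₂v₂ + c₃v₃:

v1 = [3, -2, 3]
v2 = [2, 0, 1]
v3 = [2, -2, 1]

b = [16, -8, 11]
c1 = 2, c2 = 3, c3 = 2

b = 2·v1 + 3·v2 + 2·v3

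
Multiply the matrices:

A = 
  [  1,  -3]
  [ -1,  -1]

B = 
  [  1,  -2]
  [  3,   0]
AB = 
  [ -8,  -2]
  [ -4,   2]

A is 2×2 and B is 2×2, so AB is 2×2. Each entry is (row of A)·(column of B):
AB[1,1] = (1)(1) + (-3)(3) = -8
AB[1,2] = (1)(-2) + (-3)(0) = -2
AB[2,1] = (-1)(1) + (-1)(3) = -4
AB[2,2] = (-1)(-2) + (-1)(0) = 2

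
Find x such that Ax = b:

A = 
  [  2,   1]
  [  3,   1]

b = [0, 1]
x = [1, -2]

Row reduce the augmented matrix [A|b]:
R2 → R2 - (3/2)·R1
REF = 
  [   2,    1,    0]
  [   0, -1/2,    1]

Back-substitution:
x₂ = 1 / (-1/2) = -2
x₁ = (0 - (1)(-2)) / 2 = 1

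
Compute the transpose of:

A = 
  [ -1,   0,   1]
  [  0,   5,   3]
Aᵀ = 
  [ -1,   0]
  [  0,   5]
  [  1,   3]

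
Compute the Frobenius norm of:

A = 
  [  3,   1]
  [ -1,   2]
||A||_F = 3.873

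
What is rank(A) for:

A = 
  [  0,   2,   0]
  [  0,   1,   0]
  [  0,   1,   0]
rank(A) = 1

Row reduce:
R2 → R2 - (1/2)·R1
R3 → R3 - (1/2)·R1
REF = 
  [  0,   2,   0]
  [  0,   0,   0]
  [  0,   0,   0]
Pivot columns: 2 → 1 pivot.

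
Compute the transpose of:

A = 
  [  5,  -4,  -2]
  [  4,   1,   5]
Aᵀ = 
  [  5,   4]
  [ -4,   1]
  [ -2,   5]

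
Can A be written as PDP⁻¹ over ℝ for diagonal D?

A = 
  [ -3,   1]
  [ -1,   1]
Yes

tr(A) = -2, det(A) = -2
Characteristic polynomial: λ² - tr(A)λ + det(A) = λ² + 2λ - 2
λ² + 2λ - 2 = 0  ⇒  λ = (-2 ± √((2)² - 4·(-2)))/2 = (-2 ± √(12))/2
  = -1 + √3,  -1 - √3
Eigenvalues: -1 + √3, -1 - √3  (≈ 0.7321, -2.732)
The two irrational eigenvalues are distinct (simple), so each has alg. mult. = geom. mult. = 1.
Sum of geometric multiplicities equals n, so A has n independent eigenvectors.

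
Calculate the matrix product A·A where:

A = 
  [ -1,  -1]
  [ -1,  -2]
A² = A·A:
A²[1,1] = (-1)(-1) + (-1)(-1) = 2
A²[1,2] = (-1)(-1) + (-1)(-2) = 3
A²[2,1] = (-1)(-1) + (-2)(-1) = 3
A²[2,2] = (-1)(-1) + (-2)(-2) = 5
A² = 
  [  2,   3]
  [  3,   5]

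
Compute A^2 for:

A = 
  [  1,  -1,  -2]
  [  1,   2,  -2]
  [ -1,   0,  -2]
A² = A·A:
A²[1,1] = (1)(1) + (-1)(1) + (-2)(-1) = 2
A²[1,2] = (1)(-1) + (-1)(2) + (-2)(0) = -3
A²[1,3] = (1)(-2) + (-1)(-2) + (-2)(-2) = 4
A²[2,1] = (1)(1) + (2)(1) + (-2)(-1) = 5
A²[2,2] = (1)(-1) + (2)(2) + (-2)(0) = 3
A²[2,3] = (1)(-2) + (2)(-2) + (-2)(-2) = -2
A²[3,1] = (-1)(1) + (0)(1) + (-2)(-1) = 1
A²[3,2] = (-1)(-1) + (0)(2) + (-2)(0) = 1
A²[3,3] = (-1)(-2) + (0)(-2) + (-2)(-2) = 6
A² = 
  [  2,  -3,   4]
  [  5,   3,  -2]
  [  1,   1,   6]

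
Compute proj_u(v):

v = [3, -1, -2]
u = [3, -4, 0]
v·u = (3)(3) + (-1)(-4) + (-2)(0) = 13
u·u = (3)² + (-4)² + (0)² = 25
proj_u(v) = (v·u / u·u) × u = (13/25) × u

proj_u(v) = [39/25, -52/25, 0]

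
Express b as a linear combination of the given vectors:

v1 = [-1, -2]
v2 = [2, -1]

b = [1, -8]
c1 = 3, c2 = 2

b = 3·v1 + 2·v2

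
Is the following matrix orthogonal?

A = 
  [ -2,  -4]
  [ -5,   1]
No

AᵀA = 
  [ 29,   3]
  [  3,  17]
≠ I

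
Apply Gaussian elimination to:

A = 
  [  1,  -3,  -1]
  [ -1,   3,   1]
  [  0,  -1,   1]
Row operations:
R2 → R2 + (1)·R1
Swap R2 ↔ R3

Resulting echelon form:
REF = 
  [  1,  -3,  -1]
  [  0,  -1,   1]
  [  0,   0,   0]

Rank = 2 (number of non-zero pivot rows).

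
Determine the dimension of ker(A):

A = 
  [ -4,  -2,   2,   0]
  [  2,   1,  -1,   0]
nullity(A) = 3

Row reduce:
R2 → R2 + (1/2)·R1
REF = 
  [ -4,  -2,   2,   0]
  [  0,   0,   0,   0]
Pivot columns: 1 → 1 pivot.
rank(A) = 1, so nullity(A) = 4 - 1 = 3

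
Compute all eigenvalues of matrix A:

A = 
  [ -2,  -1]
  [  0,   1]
λ = 1, -2

tr(A) = -1, det(A) = -2
Characteristic polynomial: λ² - tr(A)λ + det(A) = λ² + λ - 2
λ² + λ - 2 = (λ + 2)(λ - 1)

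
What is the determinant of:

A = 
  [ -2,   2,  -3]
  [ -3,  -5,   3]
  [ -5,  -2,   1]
31

Cofactor expansion along row 1:
det(A) = (-2)·((-5)(1) - (3)(-2)) - (2)·((-3)(1) - (3)(-5)) + (-3)·((-3)(-2) - (-5)(-5))
  = (-2)(1) - (2)(12) + (-3)(-19)
  = 31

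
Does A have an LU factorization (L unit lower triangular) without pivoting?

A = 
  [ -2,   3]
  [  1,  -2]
Yes.
A[1,1] = -2 ≠ 0, so Gaussian elimination proceeds without a row swap: multiplier ℓ₂₁ = (1)/(-2) = -1/2, and U[2,2] = -2 - (-1/2)(3) = -1/2.
L = 
  [   1,    0]
  [-1/2,    1]
U = 
  [  -2,    3]
  [   0, -1/2]
Check row 2 of LU: [(-1/2)(-2), (-1/2)(3) + (-1/2)] = [1, -2] = row 2 of A ✓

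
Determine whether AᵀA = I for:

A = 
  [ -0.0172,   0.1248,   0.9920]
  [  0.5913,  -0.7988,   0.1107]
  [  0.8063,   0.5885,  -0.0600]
Yes

AᵀA = 
  [  1.0001,   0,   0]
  [  0,   1,   0.0001]
  [  0,   0.0001,   0.9999]
≈ I (equal to I up to the 4-dp rounding of the entries)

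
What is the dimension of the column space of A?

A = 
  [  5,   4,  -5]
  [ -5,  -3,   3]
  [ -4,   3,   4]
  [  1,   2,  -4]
Row reduce:
R2 → R2 + (1)·R1
R3 → R3 + (4/5)·R1
R4 → R4 - (1/5)·R1
R3 → R3 - (31/5)·R2
R4 → R4 - (6/5)·R2
R4 → R4 + (3/62)·R3
REF = 
  [   5,    4,   -5]
  [   0,    1,   -2]
  [   0,    0, 62/5]
  [   0,    0,    0]
Pivot columns: 1, 2, 3 → 3 pivots.
dim(Col(A)) = number of pivot columns = 3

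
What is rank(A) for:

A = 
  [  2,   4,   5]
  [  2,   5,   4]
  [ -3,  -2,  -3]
rank(A) = 3

Row reduce:
R2 → R2 - (1)·R1
R3 → R3 + (3/2)·R1
R3 → R3 - (4)·R2
REF = 
  [   2,    4,    5]
  [   0,    1,   -1]
  [   0,    0, 17/2]
Pivot columns: 1, 2, 3 → 3 pivots.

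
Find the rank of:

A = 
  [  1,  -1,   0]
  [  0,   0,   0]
Row reduce:
(no row operations needed)
REF = 
  [  1,  -1,   0]
  [  0,   0,   0]
Pivot columns: 1 → 1 pivot.

rank(A) = 1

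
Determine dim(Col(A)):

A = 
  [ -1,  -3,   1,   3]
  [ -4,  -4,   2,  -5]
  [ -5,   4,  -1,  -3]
Row reduce:
R2 → R2 - (4)·R1
R3 → R3 - (5)·R1
R3 → R3 - (19/8)·R2
REF = 
  [   -1,    -3,     1,     3]
  [    0,     8,    -2,   -17]
  [    0,     0,  -5/4, 179/8]
Pivot columns: 1, 2, 3 → 3 pivots.
dim(Col(A)) = number of pivot columns = 3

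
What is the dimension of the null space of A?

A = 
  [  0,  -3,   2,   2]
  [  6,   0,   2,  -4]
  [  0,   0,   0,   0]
nullity(A) = 2

Row reduce:
Swap R1 ↔ R2
REF = 
  [  6,   0,   2,  -4]
  [  0,  -3,   2,   2]
  [  0,   0,   0,   0]
Pivot columns: 1, 2 → 2 pivots.
rank(A) = 2, so nullity(A) = 4 - 2 = 2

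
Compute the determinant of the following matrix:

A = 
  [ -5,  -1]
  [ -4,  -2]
For a 2×2 matrix, det = ad - bc = (-5)(-2) - (-1)(-4) = 6

det(A) = 6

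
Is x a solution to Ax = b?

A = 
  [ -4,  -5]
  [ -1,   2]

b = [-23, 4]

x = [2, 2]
No

Ax = [-18, 2] ≠ b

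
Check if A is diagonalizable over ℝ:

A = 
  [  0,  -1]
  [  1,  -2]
No

tr(A) = -2, det(A) = 1
Characteristic polynomial: λ² - tr(A)λ + det(A) = λ² + 2λ + 1
λ² + 2λ + 1 = (λ + 1)²
Eigenvalues: -1, -1
λ=-1: alg. mult. = 2, geom. mult. = 2 - rank(A - (-1)I) = 2 - 1 = 1
Sum of geometric multiplicities = 1 < n = 2, so there aren't enough independent eigenvectors.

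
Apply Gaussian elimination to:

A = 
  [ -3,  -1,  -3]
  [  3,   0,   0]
Row operations:
R2 → R2 + (1)·R1

Resulting echelon form:
REF = 
  [ -3,  -1,  -3]
  [  0,  -1,  -3]

Rank = 2 (number of non-zero pivot rows).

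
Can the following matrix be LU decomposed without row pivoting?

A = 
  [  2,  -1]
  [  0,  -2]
Yes.
A[1,1] = 2 ≠ 0, so Gaussian elimination proceeds without a row swap: multiplier ℓ₂₁ = (0)/(2) = 0, and U[2,2] = -2 - (0)(-1) = -2.
L = 
  [  1,   0]
  [  0,   1]
U = 
  [  2,  -1]
  [  0,  -2]
Check row 2 of LU: [(0)(2), (0)(-1) + (-2)] = [0, -2] = row 2 of A ✓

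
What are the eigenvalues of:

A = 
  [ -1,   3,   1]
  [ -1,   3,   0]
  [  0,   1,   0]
Characteristic polynomial: det(λI - A) = λ³ - 2λ² + 1
Testing integer divisors of the constant term: p(1) = 0, so (λ - 1) is a factor:
p(λ) = (λ - 1)(λ² - λ - 1)
λ² - λ - 1 = 0  ⇒  λ = (1 ± √((-1)² - 4·(-1)))/2 = (1 ± √(5))/2
  = (1 + √5)/2,  (1 - √5)/2

λ = 1, (1 + √5)/2, (1 - √5)/2  (≈ 1, 1.618, -0.618)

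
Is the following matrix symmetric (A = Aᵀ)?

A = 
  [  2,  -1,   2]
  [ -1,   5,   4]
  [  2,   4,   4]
Yes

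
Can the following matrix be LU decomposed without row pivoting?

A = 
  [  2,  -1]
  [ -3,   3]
Yes.
A[1,1] = 2 ≠ 0, so Gaussian elimination proceeds without a row swap: multiplier ℓ₂₁ = (-3)/(2) = -3/2, and U[2,2] = 3 - (-3/2)(-1) = 3/2.
L = 
  [   1,    0]
  [-3/2,    1]
U = 
  [  2,  -1]
  [  0, 3/2]
Check row 2 of LU: [(-3/2)(2), (-3/2)(-1) + (3/2)] = [-3, 3] = row 2 of A ✓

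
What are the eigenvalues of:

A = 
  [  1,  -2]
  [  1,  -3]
tr(A) = -2, det(A) = -1
Characteristic polynomial: λ² - tr(A)λ + det(A) = λ² + 2λ - 1
λ² + 2λ - 1 = 0  ⇒  λ = (-2 ± √((2)² - 4·(-1)))/2 = (-2 ± √(8))/2
  = -1 + √2,  -1 - √2

λ = -1 + √2, -1 - √2  (≈ 0.4142, -2.414)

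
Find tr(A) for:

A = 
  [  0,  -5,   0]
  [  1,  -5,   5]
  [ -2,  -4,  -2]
-7

tr(A) = 0 + -5 + -2 = -7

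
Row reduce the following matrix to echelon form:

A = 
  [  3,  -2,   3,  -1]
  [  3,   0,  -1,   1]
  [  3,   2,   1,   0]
Row operations:
R2 → R2 - (1)·R1
R3 → R3 - (1)·R1
R3 → R3 - (2)·R2

Resulting echelon form:
REF = 
  [  3,  -2,   3,  -1]
  [  0,   2,  -4,   2]
  [  0,   0,   6,  -3]

Rank = 3 (number of non-zero pivot rows).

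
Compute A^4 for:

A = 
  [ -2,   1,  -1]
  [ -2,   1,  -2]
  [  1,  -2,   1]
A^4 = 
  [ -2,   7,  -7]
  [ -6,  15, -14]
  [ 15, -18,  19]

A² = A·A:
A²[1,1] = (-2)(-2) + (1)(-2) + (-1)(1) = 1
A²[1,2] = (-2)(1) + (1)(1) + (-1)(-2) = 1
A²[1,3] = (-2)(-1) + (1)(-2) + (-1)(1) = -1
A²[2,1] = (-2)(-2) + (1)(-2) + (-2)(1) = 0
A²[2,2] = (-2)(1) + (1)(1) + (-2)(-2) = 3
A²[2,3] = (-2)(-1) + (1)(-2) + (-2)(1) = -2
A²[3,1] = (1)(-2) + (-2)(-2) + (1)(1) = 3
A²[3,2] = (1)(1) + (-2)(1) + (1)(-2) = -3
A²[3,3] = (1)(-1) + (-2)(-2) + (1)(1) = 4
A² = 
  [  1,   1,  -1]
  [  0,   3,  -2]
  [  3,  -3,   4]

A^3 = A^2·A:
A^3[1,1] = (1)(-2) + (1)(-2) + (-1)(1) = -5
A^3[1,2] = (1)(1) + (1)(1) + (-1)(-2) = 4
A^3[1,3] = (1)(-1) + (1)(-2) + (-1)(1) = -4
A^3[2,1] = (0)(-2) + (3)(-2) + (-2)(1) = -8
A^3[2,2] = (0)(1) + (3)(1) + (-2)(-2) = 7
A^3[2,3] = (0)(-1) + (3)(-2) + (-2)(1) = -8
A^3[3,1] = (3)(-2) + (-3)(-2) + (4)(1) = 4
A^3[3,2] = (3)(1) + (-3)(1) + (4)(-2) = -8
A^3[3,3] = (3)(-1) + (-3)(-2) + (4)(1) = 7
A^3 = 
  [ -5,   4,  -4]
  [ -8,   7,  -8]
  [  4,  -8,   7]

A^4 = A^3·A:
A^4[1,1] = (-5)(-2) + (4)(-2) + (-4)(1) = -2
A^4[1,2] = (-5)(1) + (4)(1) + (-4)(-2) = 7
A^4[1,3] = (-5)(-1) + (4)(-2) + (-4)(1) = -7
A^4[2,1] = (-8)(-2) + (7)(-2) + (-8)(1) = -6
A^4[2,2] = (-8)(1) + (7)(1) + (-8)(-2) = 15
A^4[2,3] = (-8)(-1) + (7)(-2) + (-8)(1) = -14
A^4[3,1] = (4)(-2) + (-8)(-2) + (7)(1) = 15
A^4[3,2] = (4)(1) + (-8)(1) + (7)(-2) = -18
A^4[3,3] = (4)(-1) + (-8)(-2) + (7)(1) = 19
A^4 = 
  [ -2,   7,  -7]
  [ -6,  15, -14]
  [ 15, -18,  19]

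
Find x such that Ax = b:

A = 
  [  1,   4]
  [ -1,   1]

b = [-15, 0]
x = [-3, -3]

Row reduce the augmented matrix [A|b]:
R2 → R2 + (1)·R1
REF = 
  [  1,   4, -15]
  [  0,   5, -15]

Back-substitution:
x₂ = (-15) / 5 = -3
x₁ = (-15 - (4)(-3)) / 1 = -3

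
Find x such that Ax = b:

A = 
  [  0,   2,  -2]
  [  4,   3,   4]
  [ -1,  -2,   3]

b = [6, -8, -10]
x = [1, 0, -3]

Row reduce the augmented matrix [A|b]:
Swap R1 ↔ R2
R3 → R3 + (1/4)·R1
R3 → R3 + (5/8)·R2
REF = 
  [    4,     3,     4,    -8]
  [    0,     2,    -2,     6]
  [    0,     0,  11/4, -33/4]

Back-substitution:
x₃ = (-33/4) / (11/4) = -3
x₂ = (6 - (-2)(-3)) / 2 = 0
x₁ = (-8 - (3)(0) - (4)(-3)) / 4 = 1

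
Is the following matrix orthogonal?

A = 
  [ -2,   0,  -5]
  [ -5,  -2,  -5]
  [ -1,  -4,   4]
No

AᵀA = 
  [ 30,  14,  31]
  [ 14,  20,  -6]
  [ 31,  -6,  66]
≠ I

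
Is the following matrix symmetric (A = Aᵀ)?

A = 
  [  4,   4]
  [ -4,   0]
No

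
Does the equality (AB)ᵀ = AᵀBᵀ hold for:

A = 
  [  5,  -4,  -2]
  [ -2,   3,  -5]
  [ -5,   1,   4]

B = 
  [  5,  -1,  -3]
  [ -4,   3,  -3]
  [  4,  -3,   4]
No

(AB)ᵀ = 
  [ 33, -42, -13]
  [-11,  26,  -4]
  [-11, -23,  28]

AᵀBᵀ = 
  [ 42, -11,   6]
  [-26,  22, -21]
  [-17, -19,  23]

The two matrices differ, so (AB)ᵀ ≠ AᵀBᵀ in general. The correct identity is (AB)ᵀ = BᵀAᵀ.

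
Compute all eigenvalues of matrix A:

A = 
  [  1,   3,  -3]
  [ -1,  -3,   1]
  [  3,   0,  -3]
λ = -2, (-3 + 3i√3)/2, (-3 - 3i√3)/2  (≈ -2, -1.5 + 2.598i, -1.5 - 2.598i)

Characteristic polynomial: det(λI - A) = λ³ + 5λ² + 15λ + 18
Testing integer divisors of the constant term: p(-2) = 0, so (λ + 2) is a factor:
p(λ) = (λ + 2)(λ² + 3λ + 9)
λ² + 3λ + 9 = 0  ⇒  λ = (-3 ± √((3)² - 4·(9)))/2 = (-3 ± √(-27))/2
  = (-3 + 3i√3)/2,  (-3 - 3i√3)/2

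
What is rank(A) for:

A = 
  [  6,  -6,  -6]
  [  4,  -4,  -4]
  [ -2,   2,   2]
Row reduce:
R2 → R2 - (2/3)·R1
R3 → R3 + (1/3)·R1
REF = 
  [  6,  -6,  -6]
  [  0,   0,   0]
  [  0,   0,   0]
Pivot columns: 1 → 1 pivot.

rank(A) = 1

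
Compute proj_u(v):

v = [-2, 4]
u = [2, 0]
proj_u(v) = [-2, 0]

v·u = (-2)(2) + (4)(0) = -4
u·u = (2)² + (0)² = 4
proj_u(v) = (v·u / u·u) × u = (-4/4) × u = (-1) × u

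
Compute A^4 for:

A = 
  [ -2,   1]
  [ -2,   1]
A^4 = 
  [  2,  -1]
  [  2,  -1]

A² = A·A:
A²[1,1] = (-2)(-2) + (1)(-2) = 2
A²[1,2] = (-2)(1) + (1)(1) = -1
A²[2,1] = (-2)(-2) + (1)(-2) = 2
A²[2,2] = (-2)(1) + (1)(1) = -1
A² = 
  [  2,  -1]
  [  2,  -1]

A^3 = A^2·A:
A^3[1,1] = (2)(-2) + (-1)(-2) = -2
A^3[1,2] = (2)(1) + (-1)(1) = 1
A^3[2,1] = (2)(-2) + (-1)(-2) = -2
A^3[2,2] = (2)(1) + (-1)(1) = 1
A^3 = 
  [ -2,   1]
  [ -2,   1]

A^4 = A^3·A:
A^4[1,1] = (-2)(-2) + (1)(-2) = 2
A^4[1,2] = (-2)(1) + (1)(1) = -1
A^4[2,1] = (-2)(-2) + (1)(-2) = 2
A^4[2,2] = (-2)(1) + (1)(1) = -1
A^4 = 
  [  2,  -1]
  [  2,  -1]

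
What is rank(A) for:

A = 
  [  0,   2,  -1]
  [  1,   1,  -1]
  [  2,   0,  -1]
rank(A) = 2

Row reduce:
Swap R1 ↔ R2
R3 → R3 - (2)·R1
R3 → R3 + (1)·R2
REF = 
  [  1,   1,  -1]
  [  0,   2,  -1]
  [  0,   0,   0]
Pivot columns: 1, 2 → 2 pivots.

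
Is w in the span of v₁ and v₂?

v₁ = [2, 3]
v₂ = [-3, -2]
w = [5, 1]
Yes

Form the augmented matrix and row-reduce:
[v₁|v₂|w] = 
  [  2,  -3,   5]
  [  3,  -2,   1]
R2 → R2 - (3/2)·R1
REF = 
  [    2,    -3,     5]
  [    0,   5/2, -13/2]

No row of the form [0 0 | nonzero], so the system is consistent. Back-substitution gives c₁ = -7/5, c₂ = -13/5: w = (-7/5)·v₁ + (-13/5)·v₂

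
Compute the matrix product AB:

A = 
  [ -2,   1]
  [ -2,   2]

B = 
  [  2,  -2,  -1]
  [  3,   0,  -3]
AB = 
  [ -1,   4,  -1]
  [  2,   4,  -4]

A is 2×2 and B is 2×3, so AB is 2×3. Each entry is (row of A)·(column of B):
AB[1,1] = (-2)(2) + (1)(3) = -1
AB[1,2] = (-2)(-2) + (1)(0) = 4
AB[1,3] = (-2)(-1) + (1)(-3) = -1
AB[2,1] = (-2)(2) + (2)(3) = 2
AB[2,2] = (-2)(-2) + (2)(0) = 4
AB[2,3] = (-2)(-1) + (2)(-3) = -4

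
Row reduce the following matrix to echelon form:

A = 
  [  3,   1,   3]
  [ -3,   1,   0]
Row operations:
R2 → R2 + (1)·R1

Resulting echelon form:
REF = 
  [  3,   1,   3]
  [  0,   2,   3]

Rank = 2 (number of non-zero pivot rows).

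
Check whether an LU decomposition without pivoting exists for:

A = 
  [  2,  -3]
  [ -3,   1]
Yes.
A[1,1] = 2 ≠ 0, so Gaussian elimination proceeds without a row swap: multiplier ℓ₂₁ = (-3)/(2) = -3/2, and U[2,2] = 1 - (-3/2)(-3) = -7/2.
L = 
  [   1,    0]
  [-3/2,    1]
U = 
  [   2,   -3]
  [   0, -7/2]
Check row 2 of LU: [(-3/2)(2), (-3/2)(-3) + (-7/2)] = [-3, 1] = row 2 of A ✓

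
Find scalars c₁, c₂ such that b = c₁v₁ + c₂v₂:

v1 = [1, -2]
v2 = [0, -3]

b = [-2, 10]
c1 = -2, c2 = -2

b = -2·v1 + -2·v2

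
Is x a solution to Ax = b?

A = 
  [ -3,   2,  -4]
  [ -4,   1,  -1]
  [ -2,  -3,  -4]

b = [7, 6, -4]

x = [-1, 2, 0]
Yes

Ax = [7, 6, -4] = b ✓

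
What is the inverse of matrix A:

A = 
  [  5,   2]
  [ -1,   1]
det(A) = (5)(1) - (2)(-1) = 7
For a 2×2 matrix, A⁻¹ = (1/det(A)) · [[d, -b], [-c, a]]
    = (1/7) · [[1, -2], [1, 5]]

A⁻¹ = 
  [ 1/7, -2/7]
  [ 1/7,  5/7]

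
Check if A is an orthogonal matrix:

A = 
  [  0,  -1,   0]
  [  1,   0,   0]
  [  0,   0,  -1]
Yes

AᵀA = 
  [  1,   0,   0]
  [  0,   1,   0]
  [  0,   0,   1]
= I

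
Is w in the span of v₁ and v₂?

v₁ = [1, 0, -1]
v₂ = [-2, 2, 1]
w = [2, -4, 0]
Yes

Form the augmented matrix and row-reduce:
[v₁|v₂|w] = 
  [  1,  -2,   2]
  [  0,   2,  -4]
  [ -1,   1,   0]
R3 → R3 + (1)·R1
R3 → R3 + (1/2)·R2
REF = 
  [  1,  -2,   2]
  [  0,   2,  -4]
  [  0,   0,   0]

No row of the form [0 0 | nonzero], so the system is consistent. Back-substitution gives c₁ = -2, c₂ = -2: w = (-2)·v₁ + (-2)·v₂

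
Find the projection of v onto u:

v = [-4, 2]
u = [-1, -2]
proj_u(v) = [0, 0]

v·u = (-4)(-1) + (2)(-2) = 0
u·u = (-1)² + (-2)² = 5
proj_u(v) = (v·u / u·u) × u = (0/5) × u = (0) × u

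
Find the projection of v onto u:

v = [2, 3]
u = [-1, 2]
proj_u(v) = [-4/5, 8/5]

v·u = (2)(-1) + (3)(2) = 4
u·u = (-1)² + (2)² = 5
proj_u(v) = (v·u / u·u) × u = (4/5) × u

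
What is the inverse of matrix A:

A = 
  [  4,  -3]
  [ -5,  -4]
det(A) = (4)(-4) - (-3)(-5) = -31
For a 2×2 matrix, A⁻¹ = (1/det(A)) · [[d, -b], [-c, a]]
    = (-1/31) · [[-4, 3], [5, 4]]

A⁻¹ = 
  [ 4/31, -3/31]
  [-5/31, -4/31]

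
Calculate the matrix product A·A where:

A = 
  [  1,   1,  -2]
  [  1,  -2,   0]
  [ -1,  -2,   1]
A² = A·A:
A²[1,1] = (1)(1) + (1)(1) + (-2)(-1) = 4
A²[1,2] = (1)(1) + (1)(-2) + (-2)(-2) = 3
A²[1,3] = (1)(-2) + (1)(0) + (-2)(1) = -4
A²[2,1] = (1)(1) + (-2)(1) + (0)(-1) = -1
A²[2,2] = (1)(1) + (-2)(-2) + (0)(-2) = 5
A²[2,3] = (1)(-2) + (-2)(0) + (0)(1) = -2
A²[3,1] = (-1)(1) + (-2)(1) + (1)(-1) = -4
A²[3,2] = (-1)(1) + (-2)(-2) + (1)(-2) = 1
A²[3,3] = (-1)(-2) + (-2)(0) + (1)(1) = 3
A² = 
  [  4,   3,  -4]
  [ -1,   5,  -2]
  [ -4,   1,   3]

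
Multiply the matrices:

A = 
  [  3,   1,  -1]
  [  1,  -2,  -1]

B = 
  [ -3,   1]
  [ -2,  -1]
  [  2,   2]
AB = 
  [-13,   0]
  [ -1,   1]

A is 2×3 and B is 3×2, so AB is 2×2. Each entry is (row of A)·(column of B):
AB[1,1] = (3)(-3) + (1)(-2) + (-1)(2) = -13
AB[1,2] = (3)(1) + (1)(-1) + (-1)(2) = 0
AB[2,1] = (1)(-3) + (-2)(-2) + (-1)(2) = -1
AB[2,2] = (1)(1) + (-2)(-1) + (-1)(2) = 1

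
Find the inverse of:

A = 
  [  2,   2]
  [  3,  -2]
det(A) = (2)(-2) - (2)(3) = -10
For a 2×2 matrix, A⁻¹ = (1/det(A)) · [[d, -b], [-c, a]]
    = (-1/10) · [[-2, -2], [-3, 2]]

A⁻¹ = 
  [ 1/5,  1/5]
  [3/10, -1/5]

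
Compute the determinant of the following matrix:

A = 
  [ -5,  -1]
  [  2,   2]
-8

For a 2×2 matrix, det = ad - bc = (-5)(2) - (-1)(2) = -8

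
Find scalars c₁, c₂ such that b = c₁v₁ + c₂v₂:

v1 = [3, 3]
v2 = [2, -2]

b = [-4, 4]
c1 = 0, c2 = -2

b = 0·v1 + -2·v2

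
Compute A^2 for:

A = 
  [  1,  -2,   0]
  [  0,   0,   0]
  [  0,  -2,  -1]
A² = A·A:
A²[1,1] = (1)(1) + (-2)(0) + (0)(0) = 1
A²[1,2] = (1)(-2) + (-2)(0) + (0)(-2) = -2
A²[1,3] = (1)(0) + (-2)(0) + (0)(-1) = 0
A²[2,1] = (0)(1) + (0)(0) + (0)(0) = 0
A²[2,2] = (0)(-2) + (0)(0) + (0)(-2) = 0
A²[2,3] = (0)(0) + (0)(0) + (0)(-1) = 0
A²[3,1] = (0)(1) + (-2)(0) + (-1)(0) = 0
A²[3,2] = (0)(-2) + (-2)(0) + (-1)(-2) = 2
A²[3,3] = (0)(0) + (-2)(0) + (-1)(-1) = 1
A² = 
  [  1,  -2,   0]
  [  0,   0,   0]
  [  0,   2,   1]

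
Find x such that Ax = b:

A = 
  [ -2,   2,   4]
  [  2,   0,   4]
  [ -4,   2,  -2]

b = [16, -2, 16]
Row reduce the augmented matrix [A|b]:
R2 → R2 + (1)·R1
R3 → R3 - (2)·R1
R3 → R3 + (1)·R2
REF = 
  [ -2,   2,   4,  16]
  [  0,   2,   8,  14]
  [  0,   0,  -2,  -2]

Back-substitution:
x₃ = (-2) / (-2) = 1
x₂ = (14 - (8)(1)) / 2 = 3
x₁ = (16 - (2)(3) - (4)(1)) / (-2) = -3

x = [-3, 3, 1]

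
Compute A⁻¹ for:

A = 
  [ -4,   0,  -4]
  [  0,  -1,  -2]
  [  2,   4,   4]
det(A) = (-4)·((-1)(4) - (-2)(4)) - (0)·((0)(4) - (-2)(2)) + (-4)·((0)(4) - (-1)(2))
  = (-4)(4) - (0)(4) + (-4)(2)
  = -24
det(A) = -24 ≠ 0, so A is invertible.

Cofactors Cᵢⱼ = (-1)ⁱ⁺ʲ·Mᵢⱼ:
C = 
  [  4,  -4,   2]
  [-16,  -8,  16]
  [ -4,  -8,   4]

adj(A) = Cᵀ:
adj(A) = 
  [  4, -16,  -4]
  [ -4,  -8,  -8]
  [  2,  16,   4]

A⁻¹ = (-1/24) · adj(A):
A⁻¹ = 
  [ -1/6,   2/3,   1/6]
  [  1/6,   1/3,   1/3]
  [-1/12,  -2/3,  -1/6]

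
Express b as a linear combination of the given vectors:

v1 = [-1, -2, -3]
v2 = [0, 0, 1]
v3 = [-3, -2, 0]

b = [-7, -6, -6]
c1 = 1, c2 = -3, c3 = 2

b = 1·v1 + -3·v2 + 2·v3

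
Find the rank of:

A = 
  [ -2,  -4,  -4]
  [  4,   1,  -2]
rank(A) = 2

Row reduce:
R2 → R2 + (2)·R1
REF = 
  [ -2,  -4,  -4]
  [  0,  -7, -10]
Pivot columns: 1, 2 → 2 pivots.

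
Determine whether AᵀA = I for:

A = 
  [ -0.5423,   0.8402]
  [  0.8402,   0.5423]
Yes

AᵀA = 
  [  1,   0]
  [  0,   1]
≈ I (equal to I up to the 4-dp rounding of the entries)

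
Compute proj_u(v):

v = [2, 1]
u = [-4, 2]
proj_u(v) = [6/5, -3/5]

v·u = (2)(-4) + (1)(2) = -6
u·u = (-4)² + (2)² = 20
proj_u(v) = (v·u / u·u) × u = (-6/20) × u = (-3/10) × u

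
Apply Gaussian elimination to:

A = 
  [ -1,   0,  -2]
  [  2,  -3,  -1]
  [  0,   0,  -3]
Row operations:
R2 → R2 + (2)·R1

Resulting echelon form:
REF = 
  [ -1,   0,  -2]
  [  0,  -3,  -5]
  [  0,   0,  -3]

Rank = 3 (number of non-zero pivot rows).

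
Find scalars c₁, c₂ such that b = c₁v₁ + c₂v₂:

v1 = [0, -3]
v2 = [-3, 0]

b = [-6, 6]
c1 = -2, c2 = 2

b = -2·v1 + 2·v2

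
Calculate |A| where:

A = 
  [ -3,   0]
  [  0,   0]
0

For a 2×2 matrix, det = ad - bc = (-3)(0) - (0)(0) = 0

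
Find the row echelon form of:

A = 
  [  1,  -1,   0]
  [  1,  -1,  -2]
Row operations:
R2 → R2 - (1)·R1

Resulting echelon form:
REF = 
  [  1,  -1,   0]
  [  0,   0,  -2]

Rank = 2 (number of non-zero pivot rows).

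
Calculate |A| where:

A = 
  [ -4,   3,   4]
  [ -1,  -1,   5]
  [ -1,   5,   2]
Cofactor expansion along row 1:
det(A) = (-4)·((-1)(2) - (5)(5)) - (3)·((-1)(2) - (5)(-1)) + (4)·((-1)(5) - (-1)(-1))
  = (-4)(-27) - (3)(3) + (4)(-6)
  = 75

det(A) = 75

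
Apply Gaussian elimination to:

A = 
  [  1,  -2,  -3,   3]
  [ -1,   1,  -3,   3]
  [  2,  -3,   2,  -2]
Row operations:
R2 → R2 + (1)·R1
R3 → R3 - (2)·R1
R3 → R3 + (1)·R2

Resulting echelon form:
REF = 
  [  1,  -2,  -3,   3]
  [  0,  -1,  -6,   6]
  [  0,   0,   2,  -2]

Rank = 3 (number of non-zero pivot rows).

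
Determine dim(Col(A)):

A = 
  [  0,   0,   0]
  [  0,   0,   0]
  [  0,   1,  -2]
Row reduce:
Swap R1 ↔ R3
REF = 
  [  0,   1,  -2]
  [  0,   0,   0]
  [  0,   0,   0]
Pivot columns: 2 → 1 pivot.
dim(Col(A)) = number of pivot columns = 1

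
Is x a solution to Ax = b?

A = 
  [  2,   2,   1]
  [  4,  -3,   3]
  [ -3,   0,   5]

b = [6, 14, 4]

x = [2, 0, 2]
Yes

Ax = [6, 14, 4] = b ✓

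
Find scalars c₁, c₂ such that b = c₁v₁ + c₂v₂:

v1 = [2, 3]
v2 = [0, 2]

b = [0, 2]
c1 = 0, c2 = 1

b = 0·v1 + 1·v2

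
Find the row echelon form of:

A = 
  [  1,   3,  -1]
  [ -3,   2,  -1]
Row operations:
R2 → R2 + (3)·R1

Resulting echelon form:
REF = 
  [  1,   3,  -1]
  [  0,  11,  -4]

Rank = 2 (number of non-zero pivot rows).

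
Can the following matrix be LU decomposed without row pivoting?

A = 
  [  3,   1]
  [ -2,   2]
Yes.
A[1,1] = 3 ≠ 0, so Gaussian elimination proceeds without a row swap: multiplier ℓ₂₁ = (-2)/(3) = -2/3, and U[2,2] = 2 - (-2/3)(1) = 8/3.
L = 
  [   1,    0]
  [-2/3,    1]
U = 
  [  3,   1]
  [  0, 8/3]
Check row 2 of LU: [(-2/3)(3), (-2/3)(1) + (8/3)] = [-2, 2] = row 2 of A ✓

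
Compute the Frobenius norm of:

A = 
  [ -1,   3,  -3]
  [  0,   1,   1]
||A||_F = 4.583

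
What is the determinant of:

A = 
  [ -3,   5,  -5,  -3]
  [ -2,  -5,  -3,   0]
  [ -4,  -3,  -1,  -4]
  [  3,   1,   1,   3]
-28

Cofactor expansion along row 1: det(A) = a₁₁M₁₁ - a₁₂M₁₂ + a₁₃M₁₃ - a₁₄M₁₄

M₁₁ = det[[-5, -3, 0]; [-3, -1, -4]; [1, 1, 3]]
  = (-5)·((-1)(3) - (-4)(1)) - (-3)·((-3)(3) - (-4)(1)) + (0)·((-3)(1) - (-1)(1))
  = (-5)(1) - (-3)(-5) + (0)(-2)
  = -20
M₁₂ = det[[-2, -3, 0]; [-4, -1, -4]; [3, 1, 3]]
  = (-2)·((-1)(3) - (-4)(1)) - (-3)·((-4)(3) - (-4)(3)) + (0)·((-4)(1) - (-1)(3))
  = (-2)(1) - (-3)(0) + (0)(-1)
  = -2
M₁₃ = det[[-2, -5, 0]; [-4, -3, -4]; [3, 1, 3]]
  = (-2)·((-3)(3) - (-4)(1)) - (-5)·((-4)(3) - (-4)(3)) + (0)·((-4)(1) - (-3)(3))
  = (-2)(-5) - (-5)(0) + (0)(5)
  = 10
M₁₄ = det[[-2, -5, -3]; [-4, -3, -1]; [3, 1, 1]]
  = (-2)·((-3)(1) - (-1)(1)) - (-5)·((-4)(1) - (-1)(3)) + (-3)·((-4)(1) - (-3)(3))
  = (-2)(-2) - (-5)(-1) + (-3)(5)
  = -16

det(A) = (-3)(-20) - (5)(-2) + (-5)(10) - (-3)(-16) = -28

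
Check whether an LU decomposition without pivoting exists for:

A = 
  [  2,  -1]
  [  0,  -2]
Yes.
A[1,1] = 2 ≠ 0, so Gaussian elimination proceeds without a row swap: multiplier ℓ₂₁ = (0)/(2) = 0, and U[2,2] = -2 - (0)(-1) = -2.
L = 
  [  1,   0]
  [  0,   1]
U = 
  [  2,  -1]
  [  0,  -2]
Check row 2 of LU: [(0)(2), (0)(-1) + (-2)] = [0, -2] = row 2 of A ✓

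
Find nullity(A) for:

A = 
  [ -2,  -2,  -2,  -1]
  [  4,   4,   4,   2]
nullity(A) = 3

Row reduce:
R2 → R2 + (2)·R1
REF = 
  [ -2,  -2,  -2,  -1]
  [  0,   0,   0,   0]
Pivot columns: 1 → 1 pivot.
rank(A) = 1, so nullity(A) = 4 - 1 = 3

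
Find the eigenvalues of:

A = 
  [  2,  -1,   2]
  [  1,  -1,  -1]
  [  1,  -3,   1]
Characteristic polynomial: det(λI - A) = λ³ - 2λ² - 5λ + 10
Testing integer divisors of the constant term: p(2) = 0, so (λ - 2) is a factor:
p(λ) = (λ - 2)(λ² - 5)
λ² - 5 = 0  ⇒  λ = (0 ± √((0)² - 4·(-5)))/2 = (0 ± √(20))/2
  = √5,  -√5

λ = 2, √5, -√5  (≈ 2, 2.236, -2.236)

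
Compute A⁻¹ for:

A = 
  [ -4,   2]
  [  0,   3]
det(A) = (-4)(3) - (2)(0) = -12
For a 2×2 matrix, A⁻¹ = (1/det(A)) · [[d, -b], [-c, a]]
    = (-1/12) · [[3, -2], [0, -4]]

A⁻¹ = 
  [-1/4,  1/6]
  [   0,  1/3]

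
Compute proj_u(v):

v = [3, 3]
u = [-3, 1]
v·u = (3)(-3) + (3)(1) = -6
u·u = (-3)² + (1)² = 10
proj_u(v) = (v·u / u·u) × u = (-6/10) × u = (-3/5) × u

proj_u(v) = [9/5, -3/5]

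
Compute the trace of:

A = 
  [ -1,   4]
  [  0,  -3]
-4

tr(A) = -1 + -3 = -4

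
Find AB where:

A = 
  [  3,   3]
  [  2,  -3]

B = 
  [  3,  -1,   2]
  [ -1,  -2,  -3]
A is 2×2 and B is 2×3, so AB is 2×3. Each entry is (row of A)·(column of B):
AB[1,1] = (3)(3) + (3)(-1) = 6
AB[1,2] = (3)(-1) + (3)(-2) = -9
AB[1,3] = (3)(2) + (3)(-3) = -3
AB[2,1] = (2)(3) + (-3)(-1) = 9
AB[2,2] = (2)(-1) + (-3)(-2) = 4
AB[2,3] = (2)(2) + (-3)(-3) = 13

AB = 
  [  6,  -9,  -3]
  [  9,   4,  13]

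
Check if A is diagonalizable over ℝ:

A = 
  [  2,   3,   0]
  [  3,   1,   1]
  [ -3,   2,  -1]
Yes

Characteristic polynomial: det(λI - A) = λ³ - 2λ² - 12λ + 6
By the rational root theorem any rational root is an integer dividing 6; none of those is a root, so p(λ) has no rational roots and hence (being an irreducible cubic) no repeated roots.
Discriminant of the cubic: Δ = 9300
Δ > 0 ⇒ three distinct real eigenvalues: λ ≈ -2.883, 0.4717, 4.412
Three distinct real eigenvalues, so A has 3 independent eigenvectors.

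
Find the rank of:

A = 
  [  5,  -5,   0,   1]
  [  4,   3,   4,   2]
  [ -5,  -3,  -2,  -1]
Row reduce:
R2 → R2 - (4/5)·R1
R3 → R3 + (1)·R1
R3 → R3 + (8/7)·R2
REF = 
  [    5,    -5,     0,     1]
  [    0,     7,     4,   6/5]
  [    0,     0,  18/7, 48/35]
Pivot columns: 1, 2, 3 → 3 pivots.

rank(A) = 3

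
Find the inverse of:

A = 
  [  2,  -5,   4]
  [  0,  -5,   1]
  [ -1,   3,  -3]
det(A) = (2)·((-5)(-3) - (1)(3)) - (-5)·((0)(-3) - (1)(-1)) + (4)·((0)(3) - (-5)(-1))
  = (2)(12) - (-5)(1) + (4)(-5)
  = 9
det(A) = 9 ≠ 0, so A is invertible.

Cofactors Cᵢⱼ = (-1)ⁱ⁺ʲ·Mᵢⱼ:
C = 
  [ 12,  -1,  -5]
  [ -3,  -2,  -1]
  [ 15,  -2, -10]

adj(A) = Cᵀ:
adj(A) = 
  [ 12,  -3,  15]
  [ -1,  -2,  -2]
  [ -5,  -1, -10]

A⁻¹ = (1/9) · adj(A):
A⁻¹ = 
  [  4/3,  -1/3,   5/3]
  [ -1/9,  -2/9,  -2/9]
  [ -5/9,  -1/9, -10/9]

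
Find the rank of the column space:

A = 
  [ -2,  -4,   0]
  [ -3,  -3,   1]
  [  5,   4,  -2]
dim(Col(A)) = 2

Row reduce:
R2 → R2 - (3/2)·R1
R3 → R3 + (5/2)·R1
R3 → R3 + (2)·R2
REF = 
  [ -2,  -4,   0]
  [  0,   3,   1]
  [  0,   0,   0]
Pivot columns: 1, 2 → 2 pivots.
dim(Col(A)) = number of pivot columns = 2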